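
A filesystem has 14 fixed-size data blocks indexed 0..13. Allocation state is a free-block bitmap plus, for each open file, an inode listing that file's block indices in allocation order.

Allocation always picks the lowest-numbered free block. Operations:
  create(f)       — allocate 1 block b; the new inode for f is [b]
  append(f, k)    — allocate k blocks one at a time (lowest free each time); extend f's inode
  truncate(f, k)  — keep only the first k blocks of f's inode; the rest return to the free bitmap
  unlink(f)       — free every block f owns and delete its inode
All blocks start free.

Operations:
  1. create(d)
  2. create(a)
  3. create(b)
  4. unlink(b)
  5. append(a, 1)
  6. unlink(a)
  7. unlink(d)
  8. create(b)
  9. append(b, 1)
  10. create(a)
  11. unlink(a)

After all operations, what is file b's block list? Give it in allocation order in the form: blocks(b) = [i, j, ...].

blocks(b) = [0, 1]

[1] create(d) — d=0 (map F.............)
[2] create(a) — a=1 d=0 (map FF............)
[3] create(b) — a=1 b=2 d=0 (map FFF...........)
[4] unlink(b) — a=1 d=0 (map FF............)
[5] append(a, 1) — a=1,2 d=0 (map FFF...........)
[6] unlink(a) — d=0 (map F.............)
[7] unlink(d) —  (map ..............)
[8] create(b) — b=0 (map F.............)
[9] append(b, 1) — b=0,1 (map FF............)
[10] create(a) — a=2 b=0,1 (map FFF...........)
[11] unlink(a) — b=0,1 (map FF............)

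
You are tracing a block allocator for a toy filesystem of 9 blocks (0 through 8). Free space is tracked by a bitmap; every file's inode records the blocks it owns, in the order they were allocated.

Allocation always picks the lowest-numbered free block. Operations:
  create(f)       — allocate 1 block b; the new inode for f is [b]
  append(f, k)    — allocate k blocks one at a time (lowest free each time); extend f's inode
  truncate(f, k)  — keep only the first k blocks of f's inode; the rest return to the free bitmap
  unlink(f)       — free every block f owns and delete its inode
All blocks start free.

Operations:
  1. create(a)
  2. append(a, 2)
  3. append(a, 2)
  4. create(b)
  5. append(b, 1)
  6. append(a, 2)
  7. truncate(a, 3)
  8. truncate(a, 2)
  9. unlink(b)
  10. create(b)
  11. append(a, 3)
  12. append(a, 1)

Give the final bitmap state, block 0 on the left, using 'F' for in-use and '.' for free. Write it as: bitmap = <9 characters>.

bitmap = FFFFFFF..

after create(a) → a:[0]  free=[F........]
after append(a, 2) → a:[0, 1, 2]  free=[FFF......]
after append(a, 2) → a:[0, 1, 2, 3, 4]  free=[FFFFF....]
after create(b) → a:[0, 1, 2, 3, 4], b:[5]  free=[FFFFFF...]
after append(b, 1) → a:[0, 1, 2, 3, 4], b:[5, 6]  free=[FFFFFFF..]
after append(a, 2) → a:[0, 1, 2, 3, 4, 7, 8], b:[5, 6]  free=[FFFFFFFFF]
after truncate(a, 3) → a:[0, 1, 2], b:[5, 6]  free=[FFF..FF..]
after truncate(a, 2) → a:[0, 1], b:[5, 6]  free=[FF...FF..]
after unlink(b) → a:[0, 1]  free=[FF.......]
after create(b) → a:[0, 1], b:[2]  free=[FFF......]
after append(a, 3) → a:[0, 1, 3, 4, 5], b:[2]  free=[FFFFFF...]
after append(a, 1) → a:[0, 1, 3, 4, 5, 6], b:[2]  free=[FFFFFFF..]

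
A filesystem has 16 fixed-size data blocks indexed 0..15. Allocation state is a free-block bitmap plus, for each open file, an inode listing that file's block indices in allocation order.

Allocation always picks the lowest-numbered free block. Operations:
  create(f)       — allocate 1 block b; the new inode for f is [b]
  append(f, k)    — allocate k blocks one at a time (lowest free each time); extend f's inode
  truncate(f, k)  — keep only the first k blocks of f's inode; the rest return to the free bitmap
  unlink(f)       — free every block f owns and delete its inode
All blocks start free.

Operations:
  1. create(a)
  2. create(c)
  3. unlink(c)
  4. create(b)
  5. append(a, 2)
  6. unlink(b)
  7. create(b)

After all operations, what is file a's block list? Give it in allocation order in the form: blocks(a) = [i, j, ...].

create(a): bitmap=F............... | a=[0]
create(c): bitmap=FF.............. | a=[0] c=[1]
unlink(c): bitmap=F............... | a=[0]
create(b): bitmap=FF.............. | a=[0] b=[1]
append(a, 2): bitmap=FFFF............ | a=[0, 2, 3] b=[1]
unlink(b): bitmap=F.FF............ | a=[0, 2, 3]
create(b): bitmap=FFFF............ | a=[0, 2, 3] b=[1]

blocks(a) = [0, 2, 3]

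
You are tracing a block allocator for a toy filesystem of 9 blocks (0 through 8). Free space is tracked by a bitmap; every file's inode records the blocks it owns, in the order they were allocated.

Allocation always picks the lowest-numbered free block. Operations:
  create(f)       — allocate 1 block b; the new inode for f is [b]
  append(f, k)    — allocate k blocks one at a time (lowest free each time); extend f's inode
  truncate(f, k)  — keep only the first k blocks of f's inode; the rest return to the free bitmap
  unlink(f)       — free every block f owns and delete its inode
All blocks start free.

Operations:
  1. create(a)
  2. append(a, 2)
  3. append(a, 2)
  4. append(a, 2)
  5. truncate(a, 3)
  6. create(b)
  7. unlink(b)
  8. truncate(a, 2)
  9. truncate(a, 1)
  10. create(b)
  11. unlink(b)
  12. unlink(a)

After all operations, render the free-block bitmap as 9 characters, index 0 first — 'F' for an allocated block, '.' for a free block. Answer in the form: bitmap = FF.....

bitmap = .........

create(a): bitmap=F........ | a=[0]
append(a, 2): bitmap=FFF...... | a=[0, 1, 2]
append(a, 2): bitmap=FFFFF.... | a=[0, 1, 2, 3, 4]
append(a, 2): bitmap=FFFFFFF.. | a=[0, 1, 2, 3, 4, 5, 6]
truncate(a, 3): bitmap=FFF...... | a=[0, 1, 2]
create(b): bitmap=FFFF..... | a=[0, 1, 2] b=[3]
unlink(b): bitmap=FFF...... | a=[0, 1, 2]
truncate(a, 2): bitmap=FF....... | a=[0, 1]
truncate(a, 1): bitmap=F........ | a=[0]
create(b): bitmap=FF....... | a=[0] b=[1]
unlink(b): bitmap=F........ | a=[0]
unlink(a): bitmap=......... | 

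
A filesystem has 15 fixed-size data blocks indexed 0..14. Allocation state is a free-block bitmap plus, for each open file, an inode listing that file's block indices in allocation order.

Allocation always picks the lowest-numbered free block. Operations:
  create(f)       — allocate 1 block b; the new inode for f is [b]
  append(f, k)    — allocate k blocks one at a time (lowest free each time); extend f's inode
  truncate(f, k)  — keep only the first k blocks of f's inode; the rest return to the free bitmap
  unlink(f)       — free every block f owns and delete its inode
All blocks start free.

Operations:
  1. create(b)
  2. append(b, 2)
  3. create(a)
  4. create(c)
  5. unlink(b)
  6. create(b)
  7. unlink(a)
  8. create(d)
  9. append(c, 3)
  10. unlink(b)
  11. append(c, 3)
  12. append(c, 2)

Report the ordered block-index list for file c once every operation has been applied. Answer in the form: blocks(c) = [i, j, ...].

blocks(c) = [4, 2, 3, 5, 0, 6, 7, 8, 9]

create(b): bitmap=F.............. | b=[0]
append(b, 2): bitmap=FFF............ | b=[0, 1, 2]
create(a): bitmap=FFFF........... | a=[3] b=[0, 1, 2]
create(c): bitmap=FFFFF.......... | a=[3] b=[0, 1, 2] c=[4]
unlink(b): bitmap=...FF.......... | a=[3] c=[4]
create(b): bitmap=F..FF.......... | a=[3] b=[0] c=[4]
unlink(a): bitmap=F...F.......... | b=[0] c=[4]
create(d): bitmap=FF..F.......... | b=[0] c=[4] d=[1]
append(c, 3): bitmap=FFFFFF......... | b=[0] c=[4, 2, 3, 5] d=[1]
unlink(b): bitmap=.FFFFF......... | c=[4, 2, 3, 5] d=[1]
append(c, 3): bitmap=FFFFFFFF....... | c=[4, 2, 3, 5, 0, 6, 7] d=[1]
append(c, 2): bitmap=FFFFFFFFFF..... | c=[4, 2, 3, 5, 0, 6, 7, 8, 9] d=[1]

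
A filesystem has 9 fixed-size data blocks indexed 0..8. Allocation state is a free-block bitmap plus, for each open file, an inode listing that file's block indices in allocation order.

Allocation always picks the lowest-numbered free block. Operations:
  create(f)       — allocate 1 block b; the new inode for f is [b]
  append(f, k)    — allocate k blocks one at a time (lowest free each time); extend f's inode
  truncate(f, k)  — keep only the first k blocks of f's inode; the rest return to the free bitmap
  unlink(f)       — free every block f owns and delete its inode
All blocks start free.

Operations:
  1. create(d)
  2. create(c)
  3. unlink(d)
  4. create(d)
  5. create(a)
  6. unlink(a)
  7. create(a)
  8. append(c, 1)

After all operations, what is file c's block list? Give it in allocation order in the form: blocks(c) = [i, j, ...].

create(d): bitmap=F........ | d=[0]
create(c): bitmap=FF....... | c=[1] d=[0]
unlink(d): bitmap=.F....... | c=[1]
create(d): bitmap=FF....... | c=[1] d=[0]
create(a): bitmap=FFF...... | a=[2] c=[1] d=[0]
unlink(a): bitmap=FF....... | c=[1] d=[0]
create(a): bitmap=FFF...... | a=[2] c=[1] d=[0]
append(c, 1): bitmap=FFFF..... | a=[2] c=[1, 3] d=[0]

blocks(c) = [1, 3]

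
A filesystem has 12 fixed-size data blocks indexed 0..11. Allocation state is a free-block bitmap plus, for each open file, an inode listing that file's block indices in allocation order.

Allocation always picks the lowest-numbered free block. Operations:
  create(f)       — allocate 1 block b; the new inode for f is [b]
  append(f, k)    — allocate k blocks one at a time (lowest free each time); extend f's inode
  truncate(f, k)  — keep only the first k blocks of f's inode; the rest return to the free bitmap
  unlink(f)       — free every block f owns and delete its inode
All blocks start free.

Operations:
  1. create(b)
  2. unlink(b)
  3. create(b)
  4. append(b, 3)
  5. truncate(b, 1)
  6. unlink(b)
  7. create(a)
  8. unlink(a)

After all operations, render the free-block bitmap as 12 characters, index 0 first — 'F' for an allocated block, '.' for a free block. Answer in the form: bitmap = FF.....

  1. create(b)  ⇒  F...........  {b→[0]}
  2. unlink(b)  ⇒  ............  {}
  3. create(b)  ⇒  F...........  {b→[0]}
  4. append(b, 3)  ⇒  FFFF........  {b→[0, 1, 2, 3]}
  5. truncate(b, 1)  ⇒  F...........  {b→[0]}
  6. unlink(b)  ⇒  ............  {}
  7. create(a)  ⇒  F...........  {a→[0]}
  8. unlink(a)  ⇒  ............  {}

bitmap = ............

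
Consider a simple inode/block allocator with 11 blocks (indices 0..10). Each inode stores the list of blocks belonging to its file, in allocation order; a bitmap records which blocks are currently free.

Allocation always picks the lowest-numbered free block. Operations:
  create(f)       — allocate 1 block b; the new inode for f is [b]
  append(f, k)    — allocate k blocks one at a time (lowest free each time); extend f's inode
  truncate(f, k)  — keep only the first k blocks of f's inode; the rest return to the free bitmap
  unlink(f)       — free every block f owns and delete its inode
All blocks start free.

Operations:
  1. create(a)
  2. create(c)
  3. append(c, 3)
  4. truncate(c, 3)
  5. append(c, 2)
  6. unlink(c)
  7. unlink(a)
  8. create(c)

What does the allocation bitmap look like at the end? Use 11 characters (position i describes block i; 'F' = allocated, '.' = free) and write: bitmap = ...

bitmap = F..........

create(a): bitmap=F.......... | a=[0]
create(c): bitmap=FF......... | a=[0] c=[1]
append(c, 3): bitmap=FFFFF...... | a=[0] c=[1, 2, 3, 4]
truncate(c, 3): bitmap=FFFF....... | a=[0] c=[1, 2, 3]
append(c, 2): bitmap=FFFFFF..... | a=[0] c=[1, 2, 3, 4, 5]
unlink(c): bitmap=F.......... | a=[0]
unlink(a): bitmap=........... | 
create(c): bitmap=F.......... | c=[0]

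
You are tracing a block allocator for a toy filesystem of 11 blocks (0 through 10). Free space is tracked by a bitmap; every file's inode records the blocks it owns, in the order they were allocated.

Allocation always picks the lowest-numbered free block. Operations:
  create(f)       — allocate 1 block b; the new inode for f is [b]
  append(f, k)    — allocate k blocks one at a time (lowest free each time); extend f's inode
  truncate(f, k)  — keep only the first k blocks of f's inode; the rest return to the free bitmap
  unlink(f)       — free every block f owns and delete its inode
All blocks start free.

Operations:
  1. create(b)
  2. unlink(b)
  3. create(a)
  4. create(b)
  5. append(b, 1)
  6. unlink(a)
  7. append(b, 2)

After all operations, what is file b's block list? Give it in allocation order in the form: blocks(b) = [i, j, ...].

blocks(b) = [1, 2, 0, 3]

  1. create(b)  ⇒  F..........  {b→[0]}
  2. unlink(b)  ⇒  ...........  {}
  3. create(a)  ⇒  F..........  {a→[0]}
  4. create(b)  ⇒  FF.........  {a→[0]; b→[1]}
  5. append(b, 1)  ⇒  FFF........  {a→[0]; b→[1, 2]}
  6. unlink(a)  ⇒  .FF........  {b→[1, 2]}
  7. append(b, 2)  ⇒  FFFF.......  {b→[1, 2, 0, 3]}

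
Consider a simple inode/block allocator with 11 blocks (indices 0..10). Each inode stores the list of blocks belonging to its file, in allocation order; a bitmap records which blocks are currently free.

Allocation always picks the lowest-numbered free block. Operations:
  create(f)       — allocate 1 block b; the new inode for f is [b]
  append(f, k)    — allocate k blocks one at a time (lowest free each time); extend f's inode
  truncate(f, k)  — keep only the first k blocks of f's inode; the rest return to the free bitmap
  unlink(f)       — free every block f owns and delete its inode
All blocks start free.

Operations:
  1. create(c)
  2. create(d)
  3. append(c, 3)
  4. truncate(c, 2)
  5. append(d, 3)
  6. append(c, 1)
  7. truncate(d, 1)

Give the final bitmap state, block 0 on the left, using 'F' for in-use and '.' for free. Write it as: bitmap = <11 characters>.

bitmap = FFF...F....

[1] create(c) — c=0 (map F..........)
[2] create(d) — c=0 d=1 (map FF.........)
[3] append(c, 3) — c=0,2,3,4 d=1 (map FFFFF......)
[4] truncate(c, 2) — c=0,2 d=1 (map FFF........)
[5] append(d, 3) — c=0,2 d=1,3,4,5 (map FFFFFF.....)
[6] append(c, 1) — c=0,2,6 d=1,3,4,5 (map FFFFFFF....)
[7] truncate(d, 1) — c=0,2,6 d=1 (map FFF...F....)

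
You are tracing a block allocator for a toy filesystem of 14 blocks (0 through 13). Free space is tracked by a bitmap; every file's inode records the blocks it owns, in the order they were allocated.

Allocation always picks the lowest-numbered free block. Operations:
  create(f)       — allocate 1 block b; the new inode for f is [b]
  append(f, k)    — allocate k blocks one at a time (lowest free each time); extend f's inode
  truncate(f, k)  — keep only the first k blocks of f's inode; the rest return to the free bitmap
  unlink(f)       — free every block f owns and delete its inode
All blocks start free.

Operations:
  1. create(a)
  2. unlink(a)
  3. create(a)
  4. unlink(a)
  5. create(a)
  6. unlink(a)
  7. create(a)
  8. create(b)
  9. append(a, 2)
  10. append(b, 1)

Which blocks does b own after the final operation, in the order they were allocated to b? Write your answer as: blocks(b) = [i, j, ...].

blocks(b) = [1, 4]

[1] create(a) — a=0 (map F.............)
[2] unlink(a) —  (map ..............)
[3] create(a) — a=0 (map F.............)
[4] unlink(a) —  (map ..............)
[5] create(a) — a=0 (map F.............)
[6] unlink(a) —  (map ..............)
[7] create(a) — a=0 (map F.............)
[8] create(b) — a=0 b=1 (map FF............)
[9] append(a, 2) — a=0,2,3 b=1 (map FFFF..........)
[10] append(b, 1) — a=0,2,3 b=1,4 (map FFFFF.........)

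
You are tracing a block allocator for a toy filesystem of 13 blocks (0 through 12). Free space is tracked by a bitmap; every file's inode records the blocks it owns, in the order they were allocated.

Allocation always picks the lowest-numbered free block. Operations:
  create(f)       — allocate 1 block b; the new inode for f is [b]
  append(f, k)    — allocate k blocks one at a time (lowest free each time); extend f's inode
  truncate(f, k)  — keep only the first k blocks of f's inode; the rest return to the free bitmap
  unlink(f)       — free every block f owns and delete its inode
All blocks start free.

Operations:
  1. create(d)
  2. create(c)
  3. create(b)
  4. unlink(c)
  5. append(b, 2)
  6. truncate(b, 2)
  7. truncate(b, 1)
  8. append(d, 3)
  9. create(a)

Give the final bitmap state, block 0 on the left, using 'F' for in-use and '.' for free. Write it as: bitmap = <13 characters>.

bitmap = FFFFFF.......

  1. create(d)  ⇒  F............  {d→[0]}
  2. create(c)  ⇒  FF...........  {c→[1]; d→[0]}
  3. create(b)  ⇒  FFF..........  {b→[2]; c→[1]; d→[0]}
  4. unlink(c)  ⇒  F.F..........  {b→[2]; d→[0]}
  5. append(b, 2)  ⇒  FFFF.........  {b→[2, 1, 3]; d→[0]}
  6. truncate(b, 2)  ⇒  FFF..........  {b→[2, 1]; d→[0]}
  7. truncate(b, 1)  ⇒  F.F..........  {b→[2]; d→[0]}
  8. append(d, 3)  ⇒  FFFFF........  {b→[2]; d→[0, 1, 3, 4]}
  9. create(a)  ⇒  FFFFFF.......  {a→[5]; b→[2]; d→[0, 1, 3, 4]}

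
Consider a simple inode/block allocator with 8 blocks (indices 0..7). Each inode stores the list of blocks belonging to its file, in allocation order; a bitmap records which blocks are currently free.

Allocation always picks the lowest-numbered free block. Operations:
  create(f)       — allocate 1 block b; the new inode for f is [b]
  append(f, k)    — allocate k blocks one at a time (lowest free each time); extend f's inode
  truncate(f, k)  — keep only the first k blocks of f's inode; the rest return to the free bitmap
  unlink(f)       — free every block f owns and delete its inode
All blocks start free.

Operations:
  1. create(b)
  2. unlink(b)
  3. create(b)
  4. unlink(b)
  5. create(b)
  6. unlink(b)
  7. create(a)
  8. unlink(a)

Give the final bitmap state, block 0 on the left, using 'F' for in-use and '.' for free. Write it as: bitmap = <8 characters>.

bitmap = ........

  1. create(b)  ⇒  F.......  {b→[0]}
  2. unlink(b)  ⇒  ........  {}
  3. create(b)  ⇒  F.......  {b→[0]}
  4. unlink(b)  ⇒  ........  {}
  5. create(b)  ⇒  F.......  {b→[0]}
  6. unlink(b)  ⇒  ........  {}
  7. create(a)  ⇒  F.......  {a→[0]}
  8. unlink(a)  ⇒  ........  {}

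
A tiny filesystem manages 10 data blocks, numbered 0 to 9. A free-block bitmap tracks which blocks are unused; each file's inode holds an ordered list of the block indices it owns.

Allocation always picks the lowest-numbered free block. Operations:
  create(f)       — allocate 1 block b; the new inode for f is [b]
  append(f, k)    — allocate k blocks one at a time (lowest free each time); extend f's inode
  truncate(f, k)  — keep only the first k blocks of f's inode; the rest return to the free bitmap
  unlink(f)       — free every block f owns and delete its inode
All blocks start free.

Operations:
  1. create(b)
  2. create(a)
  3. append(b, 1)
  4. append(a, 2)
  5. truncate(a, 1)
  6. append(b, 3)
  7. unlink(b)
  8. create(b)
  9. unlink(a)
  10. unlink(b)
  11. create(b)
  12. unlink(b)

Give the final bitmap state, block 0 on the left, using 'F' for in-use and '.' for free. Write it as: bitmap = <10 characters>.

bitmap = ..........

  1. create(b)  ⇒  F.........  {b→[0]}
  2. create(a)  ⇒  FF........  {a→[1]; b→[0]}
  3. append(b, 1)  ⇒  FFF.......  {a→[1]; b→[0, 2]}
  4. append(a, 2)  ⇒  FFFFF.....  {a→[1, 3, 4]; b→[0, 2]}
  5. truncate(a, 1)  ⇒  FFF.......  {a→[1]; b→[0, 2]}
  6. append(b, 3)  ⇒  FFFFFF....  {a→[1]; b→[0, 2, 3, 4, 5]}
  7. unlink(b)  ⇒  .F........  {a→[1]}
  8. create(b)  ⇒  FF........  {a→[1]; b→[0]}
  9. unlink(a)  ⇒  F.........  {b→[0]}
  10. unlink(b)  ⇒  ..........  {}
  11. create(b)  ⇒  F.........  {b→[0]}
  12. unlink(b)  ⇒  ..........  {}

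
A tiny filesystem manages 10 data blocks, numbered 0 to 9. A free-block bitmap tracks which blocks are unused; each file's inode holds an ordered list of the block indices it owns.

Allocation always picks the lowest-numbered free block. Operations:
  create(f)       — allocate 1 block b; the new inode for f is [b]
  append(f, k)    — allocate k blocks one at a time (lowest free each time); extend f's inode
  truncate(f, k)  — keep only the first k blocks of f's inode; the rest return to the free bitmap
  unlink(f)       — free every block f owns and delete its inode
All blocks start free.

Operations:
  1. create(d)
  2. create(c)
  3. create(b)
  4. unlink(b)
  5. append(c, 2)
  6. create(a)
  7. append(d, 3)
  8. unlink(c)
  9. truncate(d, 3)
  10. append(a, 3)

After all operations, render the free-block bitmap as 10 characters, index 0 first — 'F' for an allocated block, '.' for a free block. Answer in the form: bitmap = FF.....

  1. create(d)  ⇒  F.........  {d→[0]}
  2. create(c)  ⇒  FF........  {c→[1]; d→[0]}
  3. create(b)  ⇒  FFF.......  {b→[2]; c→[1]; d→[0]}
  4. unlink(b)  ⇒  FF........  {c→[1]; d→[0]}
  5. append(c, 2)  ⇒  FFFF......  {c→[1, 2, 3]; d→[0]}
  6. create(a)  ⇒  FFFFF.....  {a→[4]; c→[1, 2, 3]; d→[0]}
  7. append(d, 3)  ⇒  FFFFFFFF..  {a→[4]; c→[1, 2, 3]; d→[0, 5, 6, 7]}
  8. unlink(c)  ⇒  F...FFFF..  {a→[4]; d→[0, 5, 6, 7]}
  9. truncate(d, 3)  ⇒  F...FFF...  {a→[4]; d→[0, 5, 6]}
  10. append(a, 3)  ⇒  FFFFFFF...  {a→[4, 1, 2, 3]; d→[0, 5, 6]}

bitmap = FFFFFFF...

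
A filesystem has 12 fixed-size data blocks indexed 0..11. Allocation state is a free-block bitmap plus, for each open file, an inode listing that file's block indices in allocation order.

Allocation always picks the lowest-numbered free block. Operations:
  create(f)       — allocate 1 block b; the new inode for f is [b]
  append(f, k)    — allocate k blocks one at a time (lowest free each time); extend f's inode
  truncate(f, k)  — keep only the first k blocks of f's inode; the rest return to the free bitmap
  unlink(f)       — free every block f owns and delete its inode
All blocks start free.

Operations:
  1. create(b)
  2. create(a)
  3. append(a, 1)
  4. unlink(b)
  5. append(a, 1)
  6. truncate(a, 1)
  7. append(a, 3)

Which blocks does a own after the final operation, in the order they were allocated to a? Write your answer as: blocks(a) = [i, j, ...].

blocks(a) = [1, 0, 2, 3]

  1. create(b)  ⇒  F...........  {b→[0]}
  2. create(a)  ⇒  FF..........  {a→[1]; b→[0]}
  3. append(a, 1)  ⇒  FFF.........  {a→[1, 2]; b→[0]}
  4. unlink(b)  ⇒  .FF.........  {a→[1, 2]}
  5. append(a, 1)  ⇒  FFF.........  {a→[1, 2, 0]}
  6. truncate(a, 1)  ⇒  .F..........  {a→[1]}
  7. append(a, 3)  ⇒  FFFF........  {a→[1, 0, 2, 3]}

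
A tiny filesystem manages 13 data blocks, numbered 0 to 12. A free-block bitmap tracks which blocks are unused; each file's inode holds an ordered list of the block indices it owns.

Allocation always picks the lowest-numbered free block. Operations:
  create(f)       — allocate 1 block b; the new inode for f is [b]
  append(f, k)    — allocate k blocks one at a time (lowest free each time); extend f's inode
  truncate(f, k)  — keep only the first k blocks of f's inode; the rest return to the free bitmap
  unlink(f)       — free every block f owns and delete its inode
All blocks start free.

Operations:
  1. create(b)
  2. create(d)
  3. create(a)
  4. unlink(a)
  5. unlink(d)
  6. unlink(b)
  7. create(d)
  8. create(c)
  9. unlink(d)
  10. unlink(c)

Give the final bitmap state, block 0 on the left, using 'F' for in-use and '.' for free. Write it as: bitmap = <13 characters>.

[1] create(b) — b=0 (map F............)
[2] create(d) — b=0 d=1 (map FF...........)
[3] create(a) — a=2 b=0 d=1 (map FFF..........)
[4] unlink(a) — b=0 d=1 (map FF...........)
[5] unlink(d) — b=0 (map F............)
[6] unlink(b) —  (map .............)
[7] create(d) — d=0 (map F............)
[8] create(c) — c=1 d=0 (map FF...........)
[9] unlink(d) — c=1 (map .F...........)
[10] unlink(c) —  (map .............)

bitmap = .............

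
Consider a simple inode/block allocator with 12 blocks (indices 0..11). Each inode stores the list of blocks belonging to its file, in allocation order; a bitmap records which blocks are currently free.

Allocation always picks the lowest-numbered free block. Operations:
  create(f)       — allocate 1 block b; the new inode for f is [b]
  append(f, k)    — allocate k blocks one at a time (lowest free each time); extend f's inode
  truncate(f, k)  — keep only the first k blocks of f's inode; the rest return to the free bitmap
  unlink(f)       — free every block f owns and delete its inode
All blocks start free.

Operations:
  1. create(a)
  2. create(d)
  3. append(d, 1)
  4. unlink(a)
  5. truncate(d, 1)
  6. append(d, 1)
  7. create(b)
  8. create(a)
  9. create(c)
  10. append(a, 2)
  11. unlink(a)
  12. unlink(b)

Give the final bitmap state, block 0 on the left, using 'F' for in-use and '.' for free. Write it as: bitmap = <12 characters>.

bitmap = FF..F.......

  1. create(a)  ⇒  F...........  {a→[0]}
  2. create(d)  ⇒  FF..........  {a→[0]; d→[1]}
  3. append(d, 1)  ⇒  FFF.........  {a→[0]; d→[1, 2]}
  4. unlink(a)  ⇒  .FF.........  {d→[1, 2]}
  5. truncate(d, 1)  ⇒  .F..........  {d→[1]}
  6. append(d, 1)  ⇒  FF..........  {d→[1, 0]}
  7. create(b)  ⇒  FFF.........  {b→[2]; d→[1, 0]}
  8. create(a)  ⇒  FFFF........  {a→[3]; b→[2]; d→[1, 0]}
  9. create(c)  ⇒  FFFFF.......  {a→[3]; b→[2]; c→[4]; d→[1, 0]}
  10. append(a, 2)  ⇒  FFFFFFF.....  {a→[3, 5, 6]; b→[2]; c→[4]; d→[1, 0]}
  11. unlink(a)  ⇒  FFF.F.......  {b→[2]; c→[4]; d→[1, 0]}
  12. unlink(b)  ⇒  FF..F.......  {c→[4]; d→[1, 0]}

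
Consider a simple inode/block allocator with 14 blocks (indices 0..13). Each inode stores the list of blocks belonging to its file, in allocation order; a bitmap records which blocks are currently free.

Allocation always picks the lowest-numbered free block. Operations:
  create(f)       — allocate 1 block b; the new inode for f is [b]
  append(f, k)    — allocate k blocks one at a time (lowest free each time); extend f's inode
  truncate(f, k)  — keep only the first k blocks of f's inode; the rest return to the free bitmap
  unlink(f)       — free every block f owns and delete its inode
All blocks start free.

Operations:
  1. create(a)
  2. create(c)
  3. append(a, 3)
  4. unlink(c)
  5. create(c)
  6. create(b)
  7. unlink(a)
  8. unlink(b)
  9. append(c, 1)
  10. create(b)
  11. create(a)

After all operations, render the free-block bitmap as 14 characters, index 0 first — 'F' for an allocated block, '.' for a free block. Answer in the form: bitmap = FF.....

after create(a) → a:[0]  free=[F.............]
after create(c) → a:[0], c:[1]  free=[FF............]
after append(a, 3) → a:[0, 2, 3, 4], c:[1]  free=[FFFFF.........]
after unlink(c) → a:[0, 2, 3, 4]  free=[F.FFF.........]
after create(c) → a:[0, 2, 3, 4], c:[1]  free=[FFFFF.........]
after create(b) → a:[0, 2, 3, 4], b:[5], c:[1]  free=[FFFFFF........]
after unlink(a) → b:[5], c:[1]  free=[.F...F........]
after unlink(b) → c:[1]  free=[.F............]
after append(c, 1) → c:[1, 0]  free=[FF............]
after create(b) → b:[2], c:[1, 0]  free=[FFF...........]
after create(a) → a:[3], b:[2], c:[1, 0]  free=[FFFF..........]

bitmap = FFFF..........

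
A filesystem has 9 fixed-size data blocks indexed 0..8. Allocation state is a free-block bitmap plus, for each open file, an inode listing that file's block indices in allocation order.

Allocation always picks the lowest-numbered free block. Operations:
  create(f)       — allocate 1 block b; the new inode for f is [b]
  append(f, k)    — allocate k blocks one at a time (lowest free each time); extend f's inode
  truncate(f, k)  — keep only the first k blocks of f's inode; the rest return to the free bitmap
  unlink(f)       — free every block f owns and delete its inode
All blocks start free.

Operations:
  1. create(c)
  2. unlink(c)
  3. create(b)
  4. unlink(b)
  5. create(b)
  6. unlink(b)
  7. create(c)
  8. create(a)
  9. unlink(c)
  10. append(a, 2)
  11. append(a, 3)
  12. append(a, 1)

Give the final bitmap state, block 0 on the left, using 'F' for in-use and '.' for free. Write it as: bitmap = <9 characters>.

[1] create(c) — c=0 (map F........)
[2] unlink(c) —  (map .........)
[3] create(b) — b=0 (map F........)
[4] unlink(b) —  (map .........)
[5] create(b) — b=0 (map F........)
[6] unlink(b) —  (map .........)
[7] create(c) — c=0 (map F........)
[8] create(a) — a=1 c=0 (map FF.......)
[9] unlink(c) — a=1 (map .F.......)
[10] append(a, 2) — a=1,0,2 (map FFF......)
[11] append(a, 3) — a=1,0,2,3,4,5 (map FFFFFF...)
[12] append(a, 1) — a=1,0,2,3,4,5,6 (map FFFFFFF..)

bitmap = FFFFFFF..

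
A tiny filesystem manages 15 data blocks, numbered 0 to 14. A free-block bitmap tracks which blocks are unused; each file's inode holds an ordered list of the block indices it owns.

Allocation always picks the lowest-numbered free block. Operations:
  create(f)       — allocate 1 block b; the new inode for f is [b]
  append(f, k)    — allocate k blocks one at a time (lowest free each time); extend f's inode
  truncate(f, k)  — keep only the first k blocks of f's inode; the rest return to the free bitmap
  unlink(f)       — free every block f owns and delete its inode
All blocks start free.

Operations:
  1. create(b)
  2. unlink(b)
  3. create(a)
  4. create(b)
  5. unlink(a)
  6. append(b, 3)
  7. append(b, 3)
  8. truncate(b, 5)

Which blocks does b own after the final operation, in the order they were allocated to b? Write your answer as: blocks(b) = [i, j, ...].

blocks(b) = [1, 0, 2, 3, 4]

  1. create(b)  ⇒  F..............  {b→[0]}
  2. unlink(b)  ⇒  ...............  {}
  3. create(a)  ⇒  F..............  {a→[0]}
  4. create(b)  ⇒  FF.............  {a→[0]; b→[1]}
  5. unlink(a)  ⇒  .F.............  {b→[1]}
  6. append(b, 3)  ⇒  FFFF...........  {b→[1, 0, 2, 3]}
  7. append(b, 3)  ⇒  FFFFFFF........  {b→[1, 0, 2, 3, 4, 5, 6]}
  8. truncate(b, 5)  ⇒  FFFFF..........  {b→[1, 0, 2, 3, 4]}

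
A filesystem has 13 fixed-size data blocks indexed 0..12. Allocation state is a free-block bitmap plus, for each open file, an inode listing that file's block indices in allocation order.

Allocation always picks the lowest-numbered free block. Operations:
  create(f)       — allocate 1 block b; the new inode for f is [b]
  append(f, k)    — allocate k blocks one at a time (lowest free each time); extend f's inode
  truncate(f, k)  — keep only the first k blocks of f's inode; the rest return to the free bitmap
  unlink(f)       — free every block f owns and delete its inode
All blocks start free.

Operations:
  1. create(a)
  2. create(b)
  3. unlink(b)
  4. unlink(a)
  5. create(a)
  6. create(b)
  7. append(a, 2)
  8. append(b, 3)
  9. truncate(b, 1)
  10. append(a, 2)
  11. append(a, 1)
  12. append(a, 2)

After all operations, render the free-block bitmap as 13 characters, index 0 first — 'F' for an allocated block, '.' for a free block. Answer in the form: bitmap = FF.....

bitmap = FFFFFFFFF....

[1] create(a) — a=0 (map F............)
[2] create(b) — a=0 b=1 (map FF...........)
[3] unlink(b) — a=0 (map F............)
[4] unlink(a) —  (map .............)
[5] create(a) — a=0 (map F............)
[6] create(b) — a=0 b=1 (map FF...........)
[7] append(a, 2) — a=0,2,3 b=1 (map FFFF.........)
[8] append(b, 3) — a=0,2,3 b=1,4,5,6 (map FFFFFFF......)
[9] truncate(b, 1) — a=0,2,3 b=1 (map FFFF.........)
[10] append(a, 2) — a=0,2,3,4,5 b=1 (map FFFFFF.......)
[11] append(a, 1) — a=0,2,3,4,5,6 b=1 (map FFFFFFF......)
[12] append(a, 2) — a=0,2,3,4,5,6,7,8 b=1 (map FFFFFFFFF....)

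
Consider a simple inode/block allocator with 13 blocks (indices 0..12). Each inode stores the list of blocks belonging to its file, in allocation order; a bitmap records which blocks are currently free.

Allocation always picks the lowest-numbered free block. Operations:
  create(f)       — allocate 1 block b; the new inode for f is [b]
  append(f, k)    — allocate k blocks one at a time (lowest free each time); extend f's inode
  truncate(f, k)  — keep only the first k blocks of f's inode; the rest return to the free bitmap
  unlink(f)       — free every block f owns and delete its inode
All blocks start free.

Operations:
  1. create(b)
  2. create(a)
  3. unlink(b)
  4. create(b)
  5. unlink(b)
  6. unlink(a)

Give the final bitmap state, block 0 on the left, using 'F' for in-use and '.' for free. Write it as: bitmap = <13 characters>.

bitmap = .............

create(b): bitmap=F............ | b=[0]
create(a): bitmap=FF........... | a=[1] b=[0]
unlink(b): bitmap=.F........... | a=[1]
create(b): bitmap=FF........... | a=[1] b=[0]
unlink(b): bitmap=.F........... | a=[1]
unlink(a): bitmap=............. | 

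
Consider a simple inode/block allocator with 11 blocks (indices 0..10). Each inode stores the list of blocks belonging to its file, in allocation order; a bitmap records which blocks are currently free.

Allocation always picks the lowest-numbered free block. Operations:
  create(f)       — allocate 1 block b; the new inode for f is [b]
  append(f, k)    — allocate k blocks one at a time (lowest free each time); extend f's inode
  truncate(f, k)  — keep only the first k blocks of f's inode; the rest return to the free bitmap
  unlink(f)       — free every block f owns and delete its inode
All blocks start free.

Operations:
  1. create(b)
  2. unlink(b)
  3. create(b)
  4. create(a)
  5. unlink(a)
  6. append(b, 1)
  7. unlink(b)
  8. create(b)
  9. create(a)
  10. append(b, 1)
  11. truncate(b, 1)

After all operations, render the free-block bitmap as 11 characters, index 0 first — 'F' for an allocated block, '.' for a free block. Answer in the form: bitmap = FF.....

create(b): bitmap=F.......... | b=[0]
unlink(b): bitmap=........... | 
create(b): bitmap=F.......... | b=[0]
create(a): bitmap=FF......... | a=[1] b=[0]
unlink(a): bitmap=F.......... | b=[0]
append(b, 1): bitmap=FF......... | b=[0, 1]
unlink(b): bitmap=........... | 
create(b): bitmap=F.......... | b=[0]
create(a): bitmap=FF......... | a=[1] b=[0]
append(b, 1): bitmap=FFF........ | a=[1] b=[0, 2]
truncate(b, 1): bitmap=FF......... | a=[1] b=[0]

bitmap = FF.........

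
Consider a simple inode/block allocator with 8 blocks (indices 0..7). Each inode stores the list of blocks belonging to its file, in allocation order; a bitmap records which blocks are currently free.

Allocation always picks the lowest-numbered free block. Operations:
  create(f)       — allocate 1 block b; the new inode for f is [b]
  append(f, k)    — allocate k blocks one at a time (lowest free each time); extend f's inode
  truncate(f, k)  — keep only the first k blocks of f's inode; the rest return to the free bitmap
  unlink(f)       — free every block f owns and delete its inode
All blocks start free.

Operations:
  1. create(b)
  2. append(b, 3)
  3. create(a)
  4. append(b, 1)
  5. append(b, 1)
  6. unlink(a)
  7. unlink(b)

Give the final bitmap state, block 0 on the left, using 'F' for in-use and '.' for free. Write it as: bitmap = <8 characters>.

create(b): bitmap=F....... | b=[0]
append(b, 3): bitmap=FFFF.... | b=[0, 1, 2, 3]
create(a): bitmap=FFFFF... | a=[4] b=[0, 1, 2, 3]
append(b, 1): bitmap=FFFFFF.. | a=[4] b=[0, 1, 2, 3, 5]
append(b, 1): bitmap=FFFFFFF. | a=[4] b=[0, 1, 2, 3, 5, 6]
unlink(a): bitmap=FFFF.FF. | b=[0, 1, 2, 3, 5, 6]
unlink(b): bitmap=........ | 

bitmap = ........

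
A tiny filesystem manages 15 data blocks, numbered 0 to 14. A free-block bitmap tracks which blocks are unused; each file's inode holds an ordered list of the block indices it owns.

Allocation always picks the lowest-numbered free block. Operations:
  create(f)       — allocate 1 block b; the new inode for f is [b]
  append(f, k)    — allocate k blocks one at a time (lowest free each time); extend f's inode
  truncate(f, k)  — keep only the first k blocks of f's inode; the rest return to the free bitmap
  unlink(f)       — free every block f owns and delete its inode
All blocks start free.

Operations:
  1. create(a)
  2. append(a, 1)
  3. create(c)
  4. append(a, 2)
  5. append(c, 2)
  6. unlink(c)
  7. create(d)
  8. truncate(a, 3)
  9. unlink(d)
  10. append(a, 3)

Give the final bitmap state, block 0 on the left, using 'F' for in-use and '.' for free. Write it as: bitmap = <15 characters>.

bitmap = FFFFFF.........

[1] create(a) — a=0 (map F..............)
[2] append(a, 1) — a=0,1 (map FF.............)
[3] create(c) — a=0,1 c=2 (map FFF............)
[4] append(a, 2) — a=0,1,3,4 c=2 (map FFFFF..........)
[5] append(c, 2) — a=0,1,3,4 c=2,5,6 (map FFFFFFF........)
[6] unlink(c) — a=0,1,3,4 (map FF.FF..........)
[7] create(d) — a=0,1,3,4 d=2 (map FFFFF..........)
[8] truncate(a, 3) — a=0,1,3 d=2 (map FFFF...........)
[9] unlink(d) — a=0,1,3 (map FF.F...........)
[10] append(a, 3) — a=0,1,3,2,4,5 (map FFFFFF.........)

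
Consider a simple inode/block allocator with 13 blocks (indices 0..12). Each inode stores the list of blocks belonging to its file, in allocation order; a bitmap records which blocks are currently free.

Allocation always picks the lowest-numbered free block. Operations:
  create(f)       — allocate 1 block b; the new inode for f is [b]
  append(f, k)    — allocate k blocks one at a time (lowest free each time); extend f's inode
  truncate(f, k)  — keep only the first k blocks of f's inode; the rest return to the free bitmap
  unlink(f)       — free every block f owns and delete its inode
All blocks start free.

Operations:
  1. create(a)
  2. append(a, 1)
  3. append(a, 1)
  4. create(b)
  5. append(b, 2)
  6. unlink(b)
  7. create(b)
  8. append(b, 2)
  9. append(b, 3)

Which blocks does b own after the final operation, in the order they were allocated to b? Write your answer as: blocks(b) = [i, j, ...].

blocks(b) = [3, 4, 5, 6, 7, 8]

  1. create(a)  ⇒  F............  {a→[0]}
  2. append(a, 1)  ⇒  FF...........  {a→[0, 1]}
  3. append(a, 1)  ⇒  FFF..........  {a→[0, 1, 2]}
  4. create(b)  ⇒  FFFF.........  {a→[0, 1, 2]; b→[3]}
  5. append(b, 2)  ⇒  FFFFFF.......  {a→[0, 1, 2]; b→[3, 4, 5]}
  6. unlink(b)  ⇒  FFF..........  {a→[0, 1, 2]}
  7. create(b)  ⇒  FFFF.........  {a→[0, 1, 2]; b→[3]}
  8. append(b, 2)  ⇒  FFFFFF.......  {a→[0, 1, 2]; b→[3, 4, 5]}
  9. append(b, 3)  ⇒  FFFFFFFFF....  {a→[0, 1, 2]; b→[3, 4, 5, 6, 7, 8]}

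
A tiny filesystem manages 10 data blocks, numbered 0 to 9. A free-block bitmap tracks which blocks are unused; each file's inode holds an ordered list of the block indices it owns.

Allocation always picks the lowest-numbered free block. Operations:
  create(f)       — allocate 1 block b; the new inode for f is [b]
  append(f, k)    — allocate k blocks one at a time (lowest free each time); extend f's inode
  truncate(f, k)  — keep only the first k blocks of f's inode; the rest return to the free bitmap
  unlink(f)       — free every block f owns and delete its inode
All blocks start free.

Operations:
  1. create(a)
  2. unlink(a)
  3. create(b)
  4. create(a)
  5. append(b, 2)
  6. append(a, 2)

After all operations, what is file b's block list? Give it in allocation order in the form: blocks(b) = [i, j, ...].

blocks(b) = [0, 2, 3]

  1. create(a)  ⇒  F.........  {a→[0]}
  2. unlink(a)  ⇒  ..........  {}
  3. create(b)  ⇒  F.........  {b→[0]}
  4. create(a)  ⇒  FF........  {a→[1]; b→[0]}
  5. append(b, 2)  ⇒  FFFF......  {a→[1]; b→[0, 2, 3]}
  6. append(a, 2)  ⇒  FFFFFF....  {a→[1, 4, 5]; b→[0, 2, 3]}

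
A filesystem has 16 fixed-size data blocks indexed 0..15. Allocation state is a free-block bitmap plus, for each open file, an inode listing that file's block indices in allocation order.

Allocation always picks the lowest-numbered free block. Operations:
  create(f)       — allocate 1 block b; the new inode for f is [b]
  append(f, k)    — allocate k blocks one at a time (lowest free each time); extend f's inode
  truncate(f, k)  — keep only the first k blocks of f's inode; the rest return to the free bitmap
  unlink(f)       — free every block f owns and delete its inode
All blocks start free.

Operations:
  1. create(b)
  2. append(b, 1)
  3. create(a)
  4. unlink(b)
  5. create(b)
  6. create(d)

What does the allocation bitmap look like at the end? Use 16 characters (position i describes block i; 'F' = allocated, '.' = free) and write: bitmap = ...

bitmap = FFF.............

after create(b) → b:[0]  free=[F...............]
after append(b, 1) → b:[0, 1]  free=[FF..............]
after create(a) → a:[2], b:[0, 1]  free=[FFF.............]
after unlink(b) → a:[2]  free=[..F.............]
after create(b) → a:[2], b:[0]  free=[F.F.............]
after create(d) → a:[2], b:[0], d:[1]  free=[FFF.............]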